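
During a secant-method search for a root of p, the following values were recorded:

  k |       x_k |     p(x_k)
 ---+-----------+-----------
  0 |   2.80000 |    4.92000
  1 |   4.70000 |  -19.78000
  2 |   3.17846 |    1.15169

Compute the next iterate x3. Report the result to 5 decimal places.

3.26218

x3 = 3.17846 − 1.15169·(3.17846 − 4.70000) / (1.15169 − (-19.78000))
   = 3.17846 − (-1.7523424)/(20.9316900) = 3.2621772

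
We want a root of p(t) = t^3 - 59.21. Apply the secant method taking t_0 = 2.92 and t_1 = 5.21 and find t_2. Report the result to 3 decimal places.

3.594

p(2.92) = -34.31291, p(5.21) = 82.21076
t_2 = 5.21000 − 82.21076·(5.21000 − 2.92000) / (82.21076 − (-34.31291)) = 5.21000 − (188.26264)/(116.52367) = 3.59434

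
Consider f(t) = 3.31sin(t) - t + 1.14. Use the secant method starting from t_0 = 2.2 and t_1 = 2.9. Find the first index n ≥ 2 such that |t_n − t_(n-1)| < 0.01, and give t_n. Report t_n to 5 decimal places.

f(2.2) = 1.6161231, f(2.9) = -0.9680847
t_2 = 2.9000000 − (-0.9680847)·(0.7000000)/(-2.5842078) = 2.6377690;  |Δ| = 0.2622310
f(2.6377690) = 0.1002247
t_3 = 2.6377690 − 0.1002247·(-0.2622310)/(1.0683094) = 2.6623705;  |Δ| = 0.0246015
f(2.6623705) = 0.0038342
t_4 = 2.6623705 − 0.0038342·(0.0246015)/(-0.0963905) = 2.6633491;  |Δ| = 0.0009786
|t_4 − t_3| = 0.0009786 < 0.01

n = 4, t_n = 2.66335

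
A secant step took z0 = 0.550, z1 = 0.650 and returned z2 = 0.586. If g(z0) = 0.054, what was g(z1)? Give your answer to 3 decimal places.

-0.096

The secant line through (0.550, 0.054) and (0.650, g(z1)) crosses zero at z2 = 0.586.
So (0.550, 0.054), (0.650, g(z1)), (0.586, 0) are collinear:
g(z1) = 0.054 · (0.650 − 0.586) / (0.550 − 0.586) = 0.054 · (0.06400)/(-0.03600) = -0.09600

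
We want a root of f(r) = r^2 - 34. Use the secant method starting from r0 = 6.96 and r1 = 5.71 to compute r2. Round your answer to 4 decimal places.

5.8202

f(6.96) = 14.441600, f(5.71) = -1.395900
r2 = 5.710000 − (-1.395900)·(5.710000 − 6.960000) / (-1.395900 − 14.441600) = 5.710000 − (1.744875)/(-15.837500) = 5.820174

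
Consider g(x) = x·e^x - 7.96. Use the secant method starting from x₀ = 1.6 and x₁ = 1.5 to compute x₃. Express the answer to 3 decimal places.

g(1.6) = -0.03515, g(1.5) = -1.23747
x₂ = 1.50000 − (-1.23747)·(1.50000 − 1.60000) / (-1.23747 − (-0.03515)) = 1.50000 − (0.12375)/(-1.20232) = 1.60292
g(1.60292) = 0.00257
x₃ = 1.60292 − 0.00257·(1.60292 − 1.50000) / (0.00257 − (-1.23747)) = 1.60292 − (0.00027)/(1.24004) = 1.60271

1.603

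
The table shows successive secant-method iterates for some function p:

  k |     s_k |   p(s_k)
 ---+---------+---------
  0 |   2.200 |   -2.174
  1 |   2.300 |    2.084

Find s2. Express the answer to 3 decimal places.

s2 = 2.300 − 2.084·(2.300 − 2.200) / (2.084 − (-2.174))
   = 2.300 − (0.20840)/(4.25800) = 2.25106

2.251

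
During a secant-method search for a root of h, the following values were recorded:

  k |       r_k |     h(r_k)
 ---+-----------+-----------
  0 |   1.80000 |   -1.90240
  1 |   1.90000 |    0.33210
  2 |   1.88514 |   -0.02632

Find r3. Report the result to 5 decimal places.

1.88623

r3 = 1.88514 − (-0.02632)·(1.88514 − 1.90000) / (-0.02632 − 0.33210)
   = 1.88514 − (0.0003911)/(-0.3584200) = 1.8862312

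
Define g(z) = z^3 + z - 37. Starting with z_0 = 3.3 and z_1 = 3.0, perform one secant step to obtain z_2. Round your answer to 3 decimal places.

3.227

g(3.3) = 2.23700, g(3.0) = -7.00000
z_2 = 3.00000 − (-7.00000)·(3.00000 − 3.30000) / (-7.00000 − 2.23700) = 3.00000 − (2.10000)/(-9.23700) = 3.22735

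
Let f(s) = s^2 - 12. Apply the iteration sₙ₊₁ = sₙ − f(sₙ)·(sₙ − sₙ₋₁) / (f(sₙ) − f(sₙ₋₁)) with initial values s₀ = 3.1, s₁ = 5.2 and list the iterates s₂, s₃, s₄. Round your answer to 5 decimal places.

f(3.1) = -2.3900000, f(5.2) = 15.0400000
s₂ = 5.2000000 − 15.0400000·(5.2000000 − 3.1000000) / (15.0400000 − (-2.3900000)) = 5.2000000 − (31.5840000)/(17.4300000) = 3.3879518
f(3.3879518) = -0.5217826
s₃ = 3.3879518 − (-0.5217826)·(3.3879518 − 5.2000000) / (-0.5217826 − 15.0400000) = 3.3879518 − (0.9454951)/(-15.5617826) = 3.4487093
f(3.4487093) = -0.1064041
s₄ = 3.4487093 − (-0.1064041)·(3.4487093 − 3.3879518) / (-0.1064041 − (-0.5217826)) = 3.4487093 − (-0.0064648)/(0.4153785) = 3.4642731

3.38795, 3.44871, 3.46427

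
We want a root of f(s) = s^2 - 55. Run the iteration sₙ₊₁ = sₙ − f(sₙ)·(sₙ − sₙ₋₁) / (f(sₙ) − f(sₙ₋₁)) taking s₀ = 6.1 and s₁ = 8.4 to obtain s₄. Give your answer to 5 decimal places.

7.41623

f(6.1) = -17.7900000, f(8.4) = 15.5600000
s₂ = 8.4000000 − 15.5600000·(8.4000000 − 6.1000000) / (15.5600000 − (-17.7900000)) = 8.4000000 − (35.7880000)/(33.3500000) = 7.3268966
f(7.3268966) = -1.3165869
s₃ = 7.3268966 − (-1.3165869)·(7.3268966 − 8.4000000) / (-1.3165869 − 15.5600000) = 7.3268966 − (1.4128340)/(-16.8765869) = 7.4106122
f(7.4106122) = -0.0828272
s₄ = 7.4106122 − (-0.0828272)·(7.4106122 − 7.3268966) / (-0.0828272 − (-1.3165869)) = 7.4106122 − (-0.0069339)/(1.2337597) = 7.4162323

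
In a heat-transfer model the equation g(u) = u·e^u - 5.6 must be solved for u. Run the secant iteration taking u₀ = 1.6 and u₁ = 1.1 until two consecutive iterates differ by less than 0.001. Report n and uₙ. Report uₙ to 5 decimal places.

n = 5, uₙ = 1.39201

g(1.6) = 2.3248519, g(1.1) = -2.2954174
u₂ = 1.1000000 − (-2.2954174)·(-0.5000000)/(-4.6202693) = 1.3484073;  |Δ| = 0.2484073
g(1.3484073) = -0.4068968
u₃ = 1.3484073 − (-0.4068968)·(0.2484073)/(1.8885206) = 1.4019286;  |Δ| = 0.0535213
g(1.4019286) = 0.0960761
u₄ = 1.4019286 − 0.0960761·(0.0535213)/(0.5029729) = 1.3917052;  |Δ| = 0.0102235
g(1.3917052) = -0.0029765
u₅ = 1.3917052 − (-0.0029765)·(-0.0102235)/(-0.0990526) = 1.3920124;  |Δ| = 0.0003072
|u₅ − u₄| = 0.0003072 < 0.001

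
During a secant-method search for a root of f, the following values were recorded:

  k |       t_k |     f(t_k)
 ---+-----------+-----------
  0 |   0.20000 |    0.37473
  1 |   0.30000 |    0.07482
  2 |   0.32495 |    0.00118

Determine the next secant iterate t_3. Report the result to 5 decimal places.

t_3 = 0.32495 − 0.00118·(0.32495 − 0.30000) / (0.00118 − 0.07482)
   = 0.32495 − (0.0000294)/(-0.0736400) = 0.3253498

0.32535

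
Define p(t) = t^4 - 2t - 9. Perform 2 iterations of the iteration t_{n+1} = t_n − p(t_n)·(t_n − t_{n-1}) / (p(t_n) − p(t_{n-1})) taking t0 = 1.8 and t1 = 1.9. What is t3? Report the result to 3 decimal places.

1.891

p(1.8) = -2.10240, p(1.9) = 0.23210
t2 = 1.90000 − 0.23210·(1.90000 − 1.80000) / (0.23210 − (-2.10240)) = 1.90000 − (0.02321)/(2.33450) = 1.89006
p(1.89006) = -0.01866
t3 = 1.89006 − (-0.01866)·(1.89006 − 1.90000) / (-0.01866 − 0.23210) = 1.89006 − (0.00019)/(-0.25076) = 1.89080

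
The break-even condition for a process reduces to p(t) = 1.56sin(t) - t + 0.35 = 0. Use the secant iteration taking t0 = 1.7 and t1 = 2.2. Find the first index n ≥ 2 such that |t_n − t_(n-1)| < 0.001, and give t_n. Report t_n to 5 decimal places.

p(1.7) = 0.1969971, p(2.2) = -0.5887456
t2 = 2.2000000 − (-0.5887456)·(0.5000000)/(-0.7857427) = 1.8253573;  |Δ| = 0.3746427
p(1.8253573) = 0.0343701
t3 = 1.8253573 − 0.0343701·(-0.3746427)/(0.6231157) = 1.8460220;  |Δ| = 0.0206647
p(1.8460220) = 0.0052657
t4 = 1.8460220 − 0.0052657·(0.0206647)/(-0.0291044) = 1.8497607;  |Δ| = 0.0037388
p(1.8497607) = -0.0000686
t5 = 1.8497607 − (-0.0000686)·(0.0037388)/(-0.0053343) = 1.8497127;  |Δ| = 0.0000481
|t5 − t4| = 0.0000481 < 0.001

n = 5, t_n = 1.84971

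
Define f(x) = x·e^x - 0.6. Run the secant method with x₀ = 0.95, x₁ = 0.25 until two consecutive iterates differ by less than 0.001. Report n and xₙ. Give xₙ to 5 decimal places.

n = 5, xₙ = 0.40156

f(0.95) = 1.8564242, f(0.25) = -0.2789936
x₂ = 0.2500000 − (-0.2789936)·(-0.7000000)/(-2.1354178) = 0.3414554;  |Δ| = 0.0914554
f(0.3414554) = -0.1195743
x₃ = 0.3414554 − (-0.1195743)·(0.0914554)/(0.1594193) = 0.4100526;  |Δ| = 0.0685972
f(0.4100526) = 0.0179071
x₄ = 0.4100526 − 0.0179071·(0.0685972)/(0.1374814) = 0.4011178;  |Δ| = 0.0089349
f(0.4011178) = -0.0009334
x₅ = 0.4011178 − (-0.0009334)·(-0.0089349)/(-0.0188405) = 0.4015604;  |Δ| = 0.0004426
|x₅ − x₄| = 0.0004426 < 0.001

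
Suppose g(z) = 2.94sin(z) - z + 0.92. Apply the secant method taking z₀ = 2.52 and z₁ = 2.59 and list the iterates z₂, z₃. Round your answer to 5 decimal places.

2.55250, 2.55278

g(2.52) = 0.1120521, g(2.59) = -0.1293096
z₂ = 2.5900000 − (-0.1293096)·(2.5900000 − 2.5200000) / (-0.1293096 − 0.1120521) = 2.5900000 − (-0.0090517)/(-0.2413617) = 2.5524975
g(2.5524975) = 0.0009928
z₃ = 2.5524975 − 0.0009928·(2.5524975 − 2.5900000) / (0.0009928 − (-0.1293096)) = 2.5524975 − (-0.0000372)/(0.1303024) = 2.5527832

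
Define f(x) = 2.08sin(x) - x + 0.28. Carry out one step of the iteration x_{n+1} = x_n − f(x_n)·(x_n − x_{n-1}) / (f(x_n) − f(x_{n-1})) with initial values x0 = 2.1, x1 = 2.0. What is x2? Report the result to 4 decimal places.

2.0875

f(2.1) = -0.024525, f(2.0) = 0.171339
x2 = 2.000000 − 0.171339·(2.000000 − 2.100000) / (0.171339 − (-0.024525)) = 2.000000 − (-0.017134)/(0.195863) = 2.087479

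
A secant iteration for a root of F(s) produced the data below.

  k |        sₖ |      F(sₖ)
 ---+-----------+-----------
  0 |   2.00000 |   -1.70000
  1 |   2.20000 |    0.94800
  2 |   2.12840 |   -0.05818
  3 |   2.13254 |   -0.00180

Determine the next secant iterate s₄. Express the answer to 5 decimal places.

s₄ = 2.13254 − (-0.00180)·(2.13254 − 2.12840) / (-0.00180 − (-0.05818))
   = 2.13254 − (-0.0000075)/(0.0563800) = 2.1326722

2.13267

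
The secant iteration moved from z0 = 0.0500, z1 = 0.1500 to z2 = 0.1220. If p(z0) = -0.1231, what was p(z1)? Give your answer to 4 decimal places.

0.0479

The secant line through (0.0500, -0.1231) and (0.1500, p(z1)) crosses zero at z2 = 0.1220.
So (0.0500, -0.1231), (0.1500, p(z1)), (0.1220, 0) are collinear:
p(z1) = -0.1231 · (0.1500 − 0.1220) / (0.0500 − 0.1220) = -0.1231 · (0.028000)/(-0.072000) = 0.047872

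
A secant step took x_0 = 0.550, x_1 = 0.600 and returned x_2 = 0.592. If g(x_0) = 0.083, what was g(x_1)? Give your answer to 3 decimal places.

-0.016

The secant line through (0.550, 0.083) and (0.600, g(x_1)) crosses zero at x_2 = 0.592.
So (0.550, 0.083), (0.600, g(x_1)), (0.592, 0) are collinear:
g(x_1) = 0.083 · (0.600 − 0.592) / (0.550 − 0.592) = 0.083 · (0.00800)/(-0.04200) = -0.01581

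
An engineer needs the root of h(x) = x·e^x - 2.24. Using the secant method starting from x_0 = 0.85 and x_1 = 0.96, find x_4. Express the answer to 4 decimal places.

h(0.85) = -0.251300, h(0.96) = 0.267229
x_2 = 0.960000 − 0.267229·(0.960000 − 0.850000) / (0.267229 − (-0.251300)) = 0.960000 − (0.029395)/(0.518529) = 0.903310
h(0.903310) = -0.010847
x_3 = 0.903310 − (-0.010847)·(0.903310 − 0.960000) / (-0.010847 − 0.267229) = 0.903310 − (0.000615)/(-0.278076) = 0.905522
h(0.905522) = -0.000443
x_4 = 0.905522 − (-0.000443)·(0.905522 − 0.903310) / (-0.000443 − (-0.010847)) = 0.905522 − (-0.000001)/(0.010404) = 0.905616

0.9056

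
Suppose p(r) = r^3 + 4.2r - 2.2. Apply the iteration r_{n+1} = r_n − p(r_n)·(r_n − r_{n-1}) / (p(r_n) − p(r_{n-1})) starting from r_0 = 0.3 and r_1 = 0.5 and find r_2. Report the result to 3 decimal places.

p(0.3) = -0.91300, p(0.5) = 0.02500
r_2 = 0.50000 − 0.02500·(0.50000 − 0.30000) / (0.02500 − (-0.91300)) = 0.50000 − (0.00500)/(0.93800) = 0.49467

0.495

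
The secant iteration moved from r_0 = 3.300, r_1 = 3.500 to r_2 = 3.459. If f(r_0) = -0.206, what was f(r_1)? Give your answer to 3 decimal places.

0.053

The secant line through (3.300, -0.206) and (3.500, f(r_1)) crosses zero at r_2 = 3.459.
So (3.300, -0.206), (3.500, f(r_1)), (3.459, 0) are collinear:
f(r_1) = -0.206 · (3.500 − 3.459) / (3.300 − 3.459) = -0.206 · (0.04100)/(-0.15900) = 0.05312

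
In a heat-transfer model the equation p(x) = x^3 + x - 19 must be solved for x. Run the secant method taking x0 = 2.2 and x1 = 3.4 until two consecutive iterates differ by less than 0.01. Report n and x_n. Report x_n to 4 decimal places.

p(2.2) = -6.152000, p(3.4) = 23.704000
x2 = 3.400000 − 23.704000·(1.200000)/(29.856000) = 2.447267;  |Δ| = 0.952733
p(2.447267) = -1.895770
x3 = 2.447267 − (-1.895770)·(-0.952733)/(-25.599770) = 2.517821;  |Δ| = 0.070554
p(2.517821) = -0.520653
x4 = 2.517821 − (-0.520653)·(0.070554)/(1.375117) = 2.544534;  |Δ| = 0.026713
p(2.544534) = 0.019513
x5 = 2.544534 − 0.019513·(0.026713)/(0.540165) = 2.543569;  |Δ| = 0.000965
|x5 − x4| = 0.000965 < 0.01

n = 5, x_n = 2.5436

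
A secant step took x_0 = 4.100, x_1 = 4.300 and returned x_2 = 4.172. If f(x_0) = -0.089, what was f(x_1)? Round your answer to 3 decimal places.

0.158

The secant line through (4.100, -0.089) and (4.300, f(x_1)) crosses zero at x_2 = 4.172.
So (4.100, -0.089), (4.300, f(x_1)), (4.172, 0) are collinear:
f(x_1) = -0.089 · (4.300 − 4.172) / (4.100 − 4.172) = -0.089 · (0.12800)/(-0.07200) = 0.15822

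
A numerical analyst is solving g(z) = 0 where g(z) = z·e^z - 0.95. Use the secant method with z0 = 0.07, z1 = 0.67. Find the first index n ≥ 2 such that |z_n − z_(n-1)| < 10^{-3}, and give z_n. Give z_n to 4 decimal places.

n = 5, z_n = 0.5488

g(0.07) = -0.874924, g(0.67) = 0.359339
z2 = 0.670000 − 0.359339·(0.600000)/(1.234263) = 0.495318;  |Δ| = 0.174682
g(0.495318) = -0.137173
z3 = 0.495318 − (-0.137173)·(-0.174682)/(-0.496512) = 0.543578;  |Δ| = 0.048260
g(0.543578) = -0.013873
z4 = 0.543578 − (-0.013873)·(0.048260)/(0.123300) = 0.549008;  |Δ| = 0.005430
g(0.549008) = 0.000626
z5 = 0.549008 − 0.000626·(0.005430)/(0.014499) = 0.548773;  |Δ| = 0.000234
|z5 − z4| = 0.000234 < 10^{-3}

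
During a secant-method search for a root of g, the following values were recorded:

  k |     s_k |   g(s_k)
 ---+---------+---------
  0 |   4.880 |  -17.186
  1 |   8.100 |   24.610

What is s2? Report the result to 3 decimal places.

6.204

s2 = 8.100 − 24.610·(8.100 − 4.880) / (24.610 − (-17.186))
   = 8.100 − (79.24420)/(41.79600) = 6.20402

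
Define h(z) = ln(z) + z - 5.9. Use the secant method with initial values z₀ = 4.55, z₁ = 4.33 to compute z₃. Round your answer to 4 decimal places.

h(4.55) = 0.165127, h(4.33) = -0.104432
z₂ = 4.330000 − (-0.104432)·(4.330000 − 4.550000) / (-0.104432 − 0.165127) = 4.330000 − (0.022975)/(-0.269560) = 4.415232
h(4.415232) = 0.000293
z₃ = 4.415232 − 0.000293·(4.415232 − 4.330000) / (0.000293 − (-0.104432)) = 4.415232 − (0.000025)/(0.104725) = 4.414994

4.4150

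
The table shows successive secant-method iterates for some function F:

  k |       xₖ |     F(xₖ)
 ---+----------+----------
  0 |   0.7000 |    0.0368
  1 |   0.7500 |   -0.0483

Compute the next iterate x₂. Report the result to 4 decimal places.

x₂ = 0.7500 − (-0.0483)·(0.7500 − 0.7000) / (-0.0483 − 0.0368)
   = 0.7500 − (-0.002415)/(-0.085100) = 0.721622

0.7216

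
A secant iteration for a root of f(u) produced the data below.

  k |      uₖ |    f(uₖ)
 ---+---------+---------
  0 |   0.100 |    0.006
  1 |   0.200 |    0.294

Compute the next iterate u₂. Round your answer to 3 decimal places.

0.098

u₂ = 0.200 − 0.294·(0.200 − 0.100) / (0.294 − 0.006)
   = 0.200 − (0.02940)/(0.28800) = 0.09792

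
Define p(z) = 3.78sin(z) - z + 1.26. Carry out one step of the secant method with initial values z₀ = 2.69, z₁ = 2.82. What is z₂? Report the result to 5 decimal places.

p(2.69) = 0.2195885, p(2.82) = -0.3652253
z₂ = 2.8200000 − (-0.3652253)·(2.8200000 − 2.6900000) / (-0.3652253 − 0.2195885) = 2.8200000 − (-0.0474793)/(-0.5848138) = 2.7388130

2.73881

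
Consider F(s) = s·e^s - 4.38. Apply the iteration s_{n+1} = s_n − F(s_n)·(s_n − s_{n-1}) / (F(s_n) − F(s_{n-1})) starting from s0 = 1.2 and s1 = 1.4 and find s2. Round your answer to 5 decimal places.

1.24676

F(1.2) = -0.3958597, F(1.4) = 1.2972800
s2 = 1.4000000 − 1.2972800·(1.4000000 − 1.2000000) / (1.2972800 − (-0.3958597)) = 1.4000000 − (0.2594560)/(1.6931396) = 1.2467604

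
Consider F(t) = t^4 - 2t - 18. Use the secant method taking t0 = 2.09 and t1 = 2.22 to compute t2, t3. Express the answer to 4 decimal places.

2.1714, 2.1742

F(2.09) = -3.099702, F(2.22) = 1.849127
t2 = 2.220000 − 1.849127·(2.220000 − 2.090000) / (1.849127 − (-3.099702)) = 2.220000 − (0.240386)/(4.948829) = 2.171426
F(2.171426) = -0.110786
t3 = 2.171426 − (-0.110786)·(2.171426 − 2.220000) / (-0.110786 − 1.849127) = 2.171426 − (0.005381)/(-1.959913) = 2.174171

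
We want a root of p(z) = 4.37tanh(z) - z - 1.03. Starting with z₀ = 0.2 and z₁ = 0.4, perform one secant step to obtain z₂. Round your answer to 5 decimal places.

p(0.2) = -0.3674699, p(0.4) = 0.2303770
z₂ = 0.4000000 − 0.2303770·(0.4000000 − 0.2000000) / (0.2303770 − (-0.3674699)) = 0.4000000 − (0.0460754)/(0.5978468) = 0.3229311

0.32293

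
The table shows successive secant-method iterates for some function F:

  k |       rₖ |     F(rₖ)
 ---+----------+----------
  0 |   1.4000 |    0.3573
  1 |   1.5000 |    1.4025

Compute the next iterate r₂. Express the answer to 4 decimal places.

1.3658

r₂ = 1.5000 − 1.4025·(1.5000 − 1.4000) / (1.4025 − 0.3573)
   = 1.5000 − (0.140250)/(1.045200) = 1.365815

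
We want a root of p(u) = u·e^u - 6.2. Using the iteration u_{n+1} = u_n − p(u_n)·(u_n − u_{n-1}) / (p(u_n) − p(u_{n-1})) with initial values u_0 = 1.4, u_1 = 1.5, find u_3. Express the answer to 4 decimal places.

p(1.4) = -0.522720, p(1.5) = 0.522534
u_2 = 1.500000 − 0.522534·(1.500000 − 1.400000) / (0.522534 − (-0.522720)) = 1.500000 − (0.052253)/(1.045254) = 1.450009
p(1.450009) = -0.018391
u_3 = 1.450009 − (-0.018391)·(1.450009 − 1.500000) / (-0.018391 − 0.522534) = 1.450009 − (0.000919)/(-0.540924) = 1.451709

1.4517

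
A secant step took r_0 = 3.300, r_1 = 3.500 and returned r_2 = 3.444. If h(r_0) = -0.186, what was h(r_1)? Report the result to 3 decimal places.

The secant line through (3.300, -0.186) and (3.500, h(r_1)) crosses zero at r_2 = 3.444.
So (3.300, -0.186), (3.500, h(r_1)), (3.444, 0) are collinear:
h(r_1) = -0.186 · (3.500 − 3.444) / (3.300 − 3.444) = -0.186 · (0.05600)/(-0.14400) = 0.07233

0.072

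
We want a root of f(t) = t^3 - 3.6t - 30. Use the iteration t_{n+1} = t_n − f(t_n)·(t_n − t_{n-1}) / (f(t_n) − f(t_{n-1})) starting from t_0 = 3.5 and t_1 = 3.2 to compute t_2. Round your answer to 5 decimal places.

f(3.5) = 0.2750000, f(3.2) = -8.7520000
t_2 = 3.2000000 − (-8.7520000)·(3.2000000 − 3.5000000) / (-8.7520000 − 0.2750000) = 3.2000000 − (2.6256000)/(-9.0270000) = 3.4908608

3.49086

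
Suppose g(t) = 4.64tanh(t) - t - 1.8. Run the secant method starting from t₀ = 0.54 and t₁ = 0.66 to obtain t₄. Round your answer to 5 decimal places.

g(0.54) = -0.0525358, g(0.66) = 0.2236062
t₂ = 0.6600000 − 0.2236062·(0.6600000 − 0.5400000) / (0.2236062 − (-0.0525358)) = 0.6600000 − (0.0268327)/(0.2761421) = 0.5628299
g(0.5628299) = 0.0039139
t₃ = 0.5628299 − 0.0039139·(0.5628299 − 0.6600000) / (0.0039139 − 0.2236062) = 0.5628299 − (-0.0003803)/(-0.2196924) = 0.5610988
g(0.5610988) = -0.0003028
t₄ = 0.5610988 − (-0.0003028)·(0.5610988 − 0.5628299) / (-0.0003028 − 0.0039139) = 0.5610988 − (0.0000005)/(-0.0042167) = 0.5612231

0.56122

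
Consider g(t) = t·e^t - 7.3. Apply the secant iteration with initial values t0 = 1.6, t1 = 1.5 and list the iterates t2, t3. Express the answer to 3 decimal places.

g(1.6) = 0.62485, g(1.5) = -0.57747
t2 = 1.50000 − (-0.57747)·(1.50000 − 1.60000) / (-0.57747 − 0.62485) = 1.50000 − (0.05775)/(-1.20232) = 1.54803
g(1.54803) = -0.02086
t3 = 1.54803 − (-0.02086)·(1.54803 − 1.50000) / (-0.02086 − (-0.57747)) = 1.54803 − (-0.00100)/(0.55660) = 1.54983

1.548, 1.550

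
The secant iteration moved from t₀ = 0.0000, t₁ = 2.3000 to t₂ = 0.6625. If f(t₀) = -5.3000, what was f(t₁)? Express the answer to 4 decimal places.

The secant line through (0.0000, -5.3000) and (2.3000, f(t₁)) crosses zero at t₂ = 0.6625.
So (0.0000, -5.3000), (2.3000, f(t₁)), (0.6625, 0) are collinear:
f(t₁) = -5.3000 · (2.3000 − 0.6625) / (0.0000 − 0.6625) = -5.3000 · (1.637500)/(-0.662500) = 13.100000

13.1000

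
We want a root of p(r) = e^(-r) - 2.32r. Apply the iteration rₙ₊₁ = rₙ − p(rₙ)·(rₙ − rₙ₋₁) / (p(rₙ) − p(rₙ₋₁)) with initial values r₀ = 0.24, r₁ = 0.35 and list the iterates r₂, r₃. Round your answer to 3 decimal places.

p(0.24) = 0.22983, p(0.35) = -0.10731
r₂ = 0.35000 − (-0.10731)·(0.35000 − 0.24000) / (-0.10731 − 0.22983) = 0.35000 − (-0.01180)/(-0.33714) = 0.31499
p(0.31499) = -0.00097
r₃ = 0.31499 − (-0.00097)·(0.31499 − 0.35000) / (-0.00097 − (-0.10731)) = 0.31499 − (0.00003)/(0.10634) = 0.31467

0.315, 0.315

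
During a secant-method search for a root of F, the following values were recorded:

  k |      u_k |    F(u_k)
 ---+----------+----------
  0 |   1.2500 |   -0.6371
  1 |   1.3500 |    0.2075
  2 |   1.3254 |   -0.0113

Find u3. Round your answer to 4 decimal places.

u3 = 1.3254 − (-0.0113)·(1.3254 − 1.3500) / (-0.0113 − 0.2075)
   = 1.3254 − (0.000278)/(-0.218800) = 1.326670

1.3267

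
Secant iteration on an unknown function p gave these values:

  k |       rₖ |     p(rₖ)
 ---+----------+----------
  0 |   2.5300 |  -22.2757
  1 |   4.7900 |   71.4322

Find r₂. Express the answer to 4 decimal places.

r₂ = 4.7900 − 71.4322·(4.7900 − 2.5300) / (71.4322 − (-22.2757))
   = 4.7900 − (161.436772)/(93.707900) = 3.067234

3.0672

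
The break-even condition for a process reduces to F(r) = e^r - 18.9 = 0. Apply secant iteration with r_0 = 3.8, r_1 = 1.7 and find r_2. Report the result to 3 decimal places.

2.419

F(3.8) = 25.80118, F(1.7) = -13.42605
r_2 = 1.70000 − (-13.42605)·(1.70000 − 3.80000) / (-13.42605 − 25.80118) = 1.70000 − (28.19471)/(-39.22724) = 2.41875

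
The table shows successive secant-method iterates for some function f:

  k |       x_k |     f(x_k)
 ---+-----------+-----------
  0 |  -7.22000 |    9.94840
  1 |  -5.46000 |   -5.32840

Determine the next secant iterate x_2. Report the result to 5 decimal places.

-6.07387

x_2 = -5.46000 − (-5.32840)·(-5.46000 − (-7.22000)) / (-5.32840 − 9.94840)
   = -5.46000 − (-9.3779840)/(-15.2768000) = -6.0738710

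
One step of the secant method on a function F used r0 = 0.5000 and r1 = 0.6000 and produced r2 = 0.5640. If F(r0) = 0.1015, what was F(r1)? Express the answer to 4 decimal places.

The secant line through (0.5000, 0.1015) and (0.6000, F(r1)) crosses zero at r2 = 0.5640.
So (0.5000, 0.1015), (0.6000, F(r1)), (0.5640, 0) are collinear:
F(r1) = 0.1015 · (0.6000 − 0.5640) / (0.5000 − 0.5640) = 0.1015 · (0.036000)/(-0.064000) = -0.057094

-0.0571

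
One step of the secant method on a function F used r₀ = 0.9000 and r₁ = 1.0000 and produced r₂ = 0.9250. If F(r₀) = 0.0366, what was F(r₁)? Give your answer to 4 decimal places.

The secant line through (0.9000, 0.0366) and (1.0000, F(r₁)) crosses zero at r₂ = 0.9250.
So (0.9000, 0.0366), (1.0000, F(r₁)), (0.9250, 0) are collinear:
F(r₁) = 0.0366 · (1.0000 − 0.9250) / (0.9000 − 0.9250) = 0.0366 · (0.075000)/(-0.025000) = -0.109800

-0.1098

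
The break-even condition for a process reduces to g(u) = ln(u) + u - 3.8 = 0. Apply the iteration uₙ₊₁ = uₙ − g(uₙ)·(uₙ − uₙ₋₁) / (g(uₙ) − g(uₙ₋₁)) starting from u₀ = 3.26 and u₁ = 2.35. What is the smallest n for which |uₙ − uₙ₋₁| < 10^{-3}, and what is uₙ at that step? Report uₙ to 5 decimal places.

g(3.26) = 0.6417272, g(2.35) = -0.5955847
u₂ = 2.3500000 − (-0.5955847)·(-0.9100000)/(-1.2373119) = 2.7880319;  |Δ| = 0.4380319
g(2.7880319) = 0.0133678
u₃ = 2.7880319 − 0.0133678·(0.4380319)/(0.6089525) = 2.7784161;  |Δ| = 0.0096157
g(2.7784161) = 0.0002972
u₄ = 2.7784161 − 0.0002972·(-0.0096157)/(-0.0130706) = 2.7781975;  |Δ| = 0.0002186
|u₄ − u₃| = 0.0002186 < 10^{-3}

n = 4, uₙ = 2.77820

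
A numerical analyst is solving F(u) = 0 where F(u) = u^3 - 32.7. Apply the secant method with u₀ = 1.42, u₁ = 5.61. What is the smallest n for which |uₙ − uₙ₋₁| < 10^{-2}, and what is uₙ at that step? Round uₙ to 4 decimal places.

n = 7, uₙ = 3.1979

F(1.42) = -29.836712, F(5.61) = 143.858481
u₂ = 5.610000 − 143.858481·(4.190000)/(173.695193) = 2.139743;  |Δ| = 3.470257
F(2.139743) = -22.903192
u₃ = 2.139743 − (-22.903192)·(-3.470257)/(-166.761673) = 2.616351;  |Δ| = 0.476608
F(2.616351) = -14.790318
u₄ = 2.616351 − (-14.790318)·(0.476608)/(8.112875) = 3.485240;  |Δ| = 0.868889
F(3.485240) = 9.634837
u₅ = 3.485240 − 9.634837·(0.868889)/(24.425155) = 3.142494;  |Δ| = 0.342745
F(3.142494) = -1.667015
u₆ = 3.142494 − (-1.667015)·(-0.342745)/(-11.301852) = 3.193049;  |Δ| = 0.050555
F(3.193049) = -0.145069
u₇ = 3.193049 − (-0.145069)·(0.050555)/(1.521947) = 3.197868;  |Δ| = 0.004819
|u₇ − u₆| = 0.004819 < 10^{-2}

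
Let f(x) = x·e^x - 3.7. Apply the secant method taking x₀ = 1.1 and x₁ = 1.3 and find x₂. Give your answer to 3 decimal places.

f(1.1) = -0.39542, f(1.3) = 1.07009
x₂ = 1.30000 − 1.07009·(1.30000 − 1.10000) / (1.07009 − (-0.39542)) = 1.30000 − (0.21402)/(1.46550) = 1.15396

1.154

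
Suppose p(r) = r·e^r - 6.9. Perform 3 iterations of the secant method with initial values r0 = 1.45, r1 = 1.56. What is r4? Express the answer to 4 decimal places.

1.5157

p(1.45) = -0.718484, p(1.56) = 0.523761
r2 = 1.560000 − 0.523761·(1.560000 − 1.450000) / (0.523761 − (-0.718484)) = 1.560000 − (0.057614)/(1.242245) = 1.513621
p(1.513621) = -0.023387
r3 = 1.513621 − (-0.023387)·(1.513621 − 1.560000) / (-0.023387 − 0.523761) = 1.513621 − (0.001085)/(-0.547148) = 1.515604
p(1.515604) = -0.000717
r4 = 1.515604 − (-0.000717)·(1.515604 − 1.513621) / (-0.000717 − (-0.023387)) = 1.515604 − (-0.000001)/(0.022670) = 1.515666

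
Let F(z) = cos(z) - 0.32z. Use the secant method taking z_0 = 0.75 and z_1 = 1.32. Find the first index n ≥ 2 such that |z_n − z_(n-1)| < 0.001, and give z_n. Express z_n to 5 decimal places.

n = 4, z_n = 1.18267

F(0.75) = 0.4916889, F(1.32) = -0.1742245
z_2 = 1.3200000 − (-0.1742245)·(0.5700000)/(-0.6659134) = 1.1708695;  |Δ| = 0.1491305
F(1.1708695) = 0.0146727
z_3 = 1.1708695 − 0.0146727·(-0.1491305)/(0.1888972) = 1.1824533;  |Δ| = 0.0115838
F(1.1824533) = 0.0002703
z_4 = 1.1824533 − 0.0002703·(0.0115838)/(-0.0144024) = 1.1826707;  |Δ| = 0.0002174
|z_4 − z_3| = 0.0002174 < 0.001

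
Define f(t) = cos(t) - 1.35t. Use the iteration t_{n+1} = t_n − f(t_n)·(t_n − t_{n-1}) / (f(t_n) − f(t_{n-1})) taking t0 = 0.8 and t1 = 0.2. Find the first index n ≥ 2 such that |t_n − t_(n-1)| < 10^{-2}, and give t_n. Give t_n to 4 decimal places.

f(0.8) = -0.383293, f(0.2) = 0.710067
t2 = 0.200000 − 0.710067·(-0.600000)/(1.093360) = 0.589661;  |Δ| = 0.389661
f(0.589661) = 0.035086
t3 = 0.589661 − 0.035086·(0.389661)/(-0.674980) = 0.609916;  |Δ| = 0.020255
f(0.609916) = -0.003691
t4 = 0.609916 − (-0.003691)·(0.020255)/(-0.038778) = 0.607988;  |Δ| = 0.001928
|t4 − t3| = 0.001928 < 10^{-2}

n = 4, t_n = 0.6080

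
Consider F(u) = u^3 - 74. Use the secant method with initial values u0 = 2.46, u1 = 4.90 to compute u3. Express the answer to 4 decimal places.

F(2.46) = -59.113064, F(4.90) = 43.649000
u2 = 4.900000 − 43.649000·(4.900000 − 2.460000) / (43.649000 − (-59.113064)) = 4.900000 − (106.503560)/(102.762064) = 3.863591
F(3.863591) = -16.326895
u3 = 3.863591 − (-16.326895)·(3.863591 − 4.900000) / (-16.326895 − 43.649000) = 3.863591 − (16.921346)/(-59.975895) = 4.145726

4.1457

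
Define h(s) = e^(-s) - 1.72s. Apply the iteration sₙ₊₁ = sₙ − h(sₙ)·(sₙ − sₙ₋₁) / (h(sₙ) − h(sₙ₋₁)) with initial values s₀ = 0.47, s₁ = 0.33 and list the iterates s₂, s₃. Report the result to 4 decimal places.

0.3933, 0.3926

h(0.47) = -0.183398, h(0.33) = 0.151324
s₂ = 0.330000 − 0.151324·(0.330000 − 0.470000) / (0.151324 − (-0.183398)) = 0.330000 − (-0.021185)/(0.334721) = 0.393292
h(0.393292) = -0.001632
s₃ = 0.393292 − (-0.001632)·(0.393292 − 0.330000) / (-0.001632 − 0.151324) = 0.393292 − (-0.000103)/(-0.152955) = 0.392617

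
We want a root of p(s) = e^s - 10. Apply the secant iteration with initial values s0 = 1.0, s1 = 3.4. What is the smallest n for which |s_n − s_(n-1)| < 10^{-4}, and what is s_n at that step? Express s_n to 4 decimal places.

n = 8, s_n = 2.3026

p(1.0) = -7.281718, p(3.4) = 19.964100
s2 = 3.400000 − 19.964100·(2.400000)/(27.245818) = 1.641424;  |Δ| = 1.758576
p(1.641424) = -4.837484
s3 = 1.641424 − (-4.837484)·(-1.758576)/(-24.801584) = 1.984430;  |Δ| = 0.343006
p(1.984430) = -2.725103
s4 = 1.984430 − (-2.725103)·(0.343006)/(2.112381) = 2.426928;  |Δ| = 0.442499
p(2.426928) = 1.324044
s5 = 2.426928 − 1.324044·(0.442499)/(4.049146) = 2.282234;  |Δ| = 0.144694
p(2.282234) = -0.201452
s6 = 2.282234 − (-0.201452)·(-0.144694)/(-1.525496) = 2.301342;  |Δ| = 0.019108
p(2.301342) = -0.012423
s7 = 2.301342 − (-0.012423)·(0.019108)/(0.189029) = 2.302598;  |Δ| = 0.001256
p(2.302598) = 0.000127
s8 = 2.302598 − 0.000127·(0.001256)/(0.012550) = 2.302585;  |Δ| = 0.000013
|s8 − s7| = 0.000013 < 10^{-4}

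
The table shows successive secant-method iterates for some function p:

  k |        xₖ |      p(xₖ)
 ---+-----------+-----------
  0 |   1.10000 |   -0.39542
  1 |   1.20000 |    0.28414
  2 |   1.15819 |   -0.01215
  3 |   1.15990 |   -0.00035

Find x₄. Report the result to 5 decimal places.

x₄ = 1.15990 − (-0.00035)·(1.15990 − 1.15819) / (-0.00035 − (-0.01215))
   = 1.15990 − (-0.0000006)/(0.0118000) = 1.1599507

1.15995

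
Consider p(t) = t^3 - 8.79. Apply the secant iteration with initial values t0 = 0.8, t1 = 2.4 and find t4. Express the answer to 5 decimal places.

2.06993

p(0.8) = -8.2780000, p(2.4) = 5.0340000
t2 = 2.4000000 − 5.0340000·(2.4000000 − 0.8000000) / (5.0340000 − (-8.2780000)) = 2.4000000 − (8.0544000)/(13.3120000) = 1.7949519
p(1.7949519) = -3.0069298
t3 = 1.7949519 − (-3.0069298)·(1.7949519 − 2.4000000) / (-3.0069298 − 5.0340000) = 1.7949519 − (1.8193371)/(-8.0409298) = 2.0212115
p(2.0212115) = -0.5327533
t4 = 2.0212115 − (-0.5327533)·(2.0212115 − 1.7949519) / (-0.5327533 − (-3.0069298)) = 2.0212115 − (-0.1205405)/(2.4741765) = 2.0699309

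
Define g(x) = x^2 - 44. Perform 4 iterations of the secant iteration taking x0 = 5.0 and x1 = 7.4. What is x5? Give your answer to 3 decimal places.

6.633

g(5.0) = -19.00000, g(7.4) = 10.76000
x2 = 7.40000 − 10.76000·(7.40000 − 5.00000) / (10.76000 − (-19.00000)) = 7.40000 − (25.82400)/(29.76000) = 6.53226
g(6.53226) = -1.32960
x3 = 6.53226 − (-1.32960)·(6.53226 − 7.40000) / (-1.32960 − 10.76000) = 6.53226 − (1.15375)/(-12.08960) = 6.62769
g(6.62769) = -0.07370
x4 = 6.62769 − (-0.07370)·(6.62769 − 6.53226) / (-0.07370 − (-1.32960)) = 6.62769 − (-0.00703)/(1.25590) = 6.63329
g(6.63329) = 0.00057
x5 = 6.63329 − 0.00057·(6.63329 − 6.62769) / (0.00057 − (-0.07370)) = 6.63329 − (0.00000)/(0.07427) = 6.63325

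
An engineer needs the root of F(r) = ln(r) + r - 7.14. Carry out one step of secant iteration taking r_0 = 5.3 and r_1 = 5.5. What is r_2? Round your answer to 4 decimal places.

5.4454

F(5.3) = -0.172293, F(5.5) = 0.064748
r_2 = 5.500000 − 0.064748·(5.500000 − 5.300000) / (0.064748 − (-0.172293)) = 5.500000 − (0.012950)/(0.237041) = 5.445370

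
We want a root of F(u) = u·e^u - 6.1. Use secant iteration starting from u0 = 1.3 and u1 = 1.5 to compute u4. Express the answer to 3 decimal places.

F(1.3) = -1.32991, F(1.5) = 0.62253
u2 = 1.50000 − 0.62253·(1.50000 − 1.30000) / (0.62253 − (-1.32991)) = 1.50000 − (0.12451)/(1.95245) = 1.43623
F(1.43623) = -0.06092
u3 = 1.43623 − (-0.06092)·(1.43623 − 1.50000) / (-0.06092 − 0.62253) = 1.43623 − (0.00388)/(-0.68345) = 1.44191
F(1.44191) = -0.00246
u4 = 1.44191 − (-0.00246)·(1.44191 − 1.43623) / (-0.00246 − (-0.06092)) = 1.44191 − (-0.00001)/(0.05846) = 1.44215

1.442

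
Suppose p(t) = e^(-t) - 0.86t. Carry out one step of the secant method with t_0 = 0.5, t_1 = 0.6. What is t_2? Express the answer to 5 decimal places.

0.62283

p(0.5) = 0.1765307, p(0.6) = 0.0328116
t_2 = 0.6000000 − 0.0328116·(0.6000000 − 0.5000000) / (0.0328116 − 0.1765307) = 0.6000000 − (0.0032812)/(-0.1437190) = 0.6228304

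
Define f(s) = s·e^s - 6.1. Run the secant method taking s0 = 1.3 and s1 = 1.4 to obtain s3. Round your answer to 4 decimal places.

f(1.3) = -1.329914, f(1.4) = -0.422720
s2 = 1.400000 − (-0.422720)·(1.400000 − 1.300000) / (-0.422720 − (-1.329914)) = 1.400000 − (-0.042272)/(0.907194) = 1.446596
f(1.446596) = 0.046052
s3 = 1.446596 − 0.046052·(1.446596 − 1.400000) / (0.046052 − (-0.422720)) = 1.446596 − (0.002146)/(0.468772) = 1.442019

1.4420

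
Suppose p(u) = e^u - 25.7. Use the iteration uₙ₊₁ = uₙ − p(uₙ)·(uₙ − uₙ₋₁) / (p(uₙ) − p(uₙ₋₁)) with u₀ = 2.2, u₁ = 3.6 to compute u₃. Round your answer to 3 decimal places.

p(2.2) = -16.67499, p(3.6) = 10.89823
u₂ = 3.60000 − 10.89823·(3.60000 − 2.20000) / (10.89823 − (-16.67499)) = 3.60000 − (15.25753)/(27.57322) = 3.04665
p(3.04665) = -4.65519
u₃ = 3.04665 − (-4.65519)·(3.04665 − 3.60000) / (-4.65519 − 10.89823) = 3.04665 − (2.57593)/(-15.55342) = 3.21227

3.212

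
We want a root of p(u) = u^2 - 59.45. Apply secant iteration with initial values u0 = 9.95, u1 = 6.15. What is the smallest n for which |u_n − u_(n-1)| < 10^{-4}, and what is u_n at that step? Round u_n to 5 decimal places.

n = 6, u_n = 7.71038

p(9.95) = 39.5525000, p(6.15) = -21.6275000
u2 = 6.1500000 − (-21.6275000)·(-3.8000000)/(-61.1800000) = 7.4933230;  |Δ| = 1.3433230
p(7.4933230) = -3.3001107
u3 = 7.4933230 − (-3.3001107)·(1.3433230)/(18.3273893) = 7.7352077;  |Δ| = 0.2418847
p(7.7352077) = 0.3834374
u4 = 7.7352077 − 0.3834374·(0.2418847)/(3.6835481) = 7.7100288;  |Δ| = 0.0251789
p(7.7100288) = -0.0054564
u5 = 7.7100288 − (-0.0054564)·(-0.0251789)/(-0.3888938) = 7.7103820;  |Δ| = 0.0003533
p(7.7103820) = -0.0000088
u6 = 7.7103820 − (-0.0000088)·(0.0003533)/(0.0054476) = 7.7103826;  |Δ| = 0.0000006
|u6 − u5| = 0.0000006 < 10^{-4}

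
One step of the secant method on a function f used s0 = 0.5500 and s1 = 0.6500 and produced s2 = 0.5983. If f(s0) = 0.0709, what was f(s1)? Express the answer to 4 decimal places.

-0.0759

The secant line through (0.5500, 0.0709) and (0.6500, f(s1)) crosses zero at s2 = 0.5983.
So (0.5500, 0.0709), (0.6500, f(s1)), (0.5983, 0) are collinear:
f(s1) = 0.0709 · (0.6500 − 0.5983) / (0.5500 − 0.5983) = 0.0709 · (0.051700)/(-0.048300) = -0.075891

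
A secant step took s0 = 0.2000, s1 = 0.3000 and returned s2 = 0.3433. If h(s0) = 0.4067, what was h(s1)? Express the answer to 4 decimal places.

0.1229

The secant line through (0.2000, 0.4067) and (0.3000, h(s1)) crosses zero at s2 = 0.3433.
So (0.2000, 0.4067), (0.3000, h(s1)), (0.3433, 0) are collinear:
h(s1) = 0.4067 · (0.3000 − 0.3433) / (0.2000 − 0.3433) = 0.4067 · (-0.043300)/(-0.143300) = 0.122890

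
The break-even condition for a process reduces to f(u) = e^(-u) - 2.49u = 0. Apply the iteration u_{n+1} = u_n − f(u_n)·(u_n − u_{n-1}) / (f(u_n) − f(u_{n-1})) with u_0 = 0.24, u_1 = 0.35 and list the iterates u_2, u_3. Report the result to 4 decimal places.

0.2984, 0.2981

f(0.24) = 0.189028, f(0.35) = -0.166812
u_2 = 0.350000 − (-0.166812)·(0.350000 − 0.240000) / (-0.166812 − 0.189028) = 0.350000 − (-0.018349)/(-0.355840) = 0.298434
f(0.298434) = -0.001121
u_3 = 0.298434 − (-0.001121)·(0.298434 − 0.350000) / (-0.001121 − (-0.166812)) = 0.298434 − (0.000058)/(0.165691) = 0.298085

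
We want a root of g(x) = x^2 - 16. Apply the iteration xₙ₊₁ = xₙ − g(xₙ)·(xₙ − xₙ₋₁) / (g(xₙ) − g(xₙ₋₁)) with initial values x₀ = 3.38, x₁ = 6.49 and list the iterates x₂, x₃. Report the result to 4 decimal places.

g(3.38) = -4.575600, g(6.49) = 26.120100
x₂ = 6.490000 − 26.120100·(6.490000 − 3.380000) / (26.120100 − (-4.575600)) = 6.490000 − (81.233511)/(30.695700) = 3.843587
g(3.843587) = -1.226842
x₃ = 3.843587 − (-1.226842)·(3.843587 − 6.490000) / (-1.226842 − 26.120100) = 3.843587 − (3.246731)/(-27.346942) = 3.962310

3.8436, 3.9623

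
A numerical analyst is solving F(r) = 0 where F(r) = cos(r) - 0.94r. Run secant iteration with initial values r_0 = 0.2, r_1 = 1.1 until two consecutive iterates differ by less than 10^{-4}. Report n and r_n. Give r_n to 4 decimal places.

n = 5, r_n = 0.7664

F(0.2) = 0.792067, F(1.1) = -0.580404
r_2 = 1.100000 − (-0.580404)·(0.900000)/(-1.372470) = 0.719399;  |Δ| = 0.380601
F(0.719399) = 0.075967
r_3 = 0.719399 − 0.075967·(-0.380601)/(0.656371) = 0.763449;  |Δ| = 0.044050
F(0.763449) = 0.004814
r_4 = 0.763449 − 0.004814·(0.044050)/(-0.071153) = 0.766429;  |Δ| = 0.002980
F(0.766429) = -0.000051
r_5 = 0.766429 − (-0.000051)·(0.002980)/(-0.004865) = 0.766398;  |Δ| = 0.000031
|r_5 − r_4| = 0.000031 < 10^{-4}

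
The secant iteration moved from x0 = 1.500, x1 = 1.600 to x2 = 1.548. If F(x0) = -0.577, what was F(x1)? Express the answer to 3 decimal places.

The secant line through (1.500, -0.577) and (1.600, F(x1)) crosses zero at x2 = 1.548.
So (1.500, -0.577), (1.600, F(x1)), (1.548, 0) are collinear:
F(x1) = -0.577 · (1.600 − 1.548) / (1.500 − 1.548) = -0.577 · (0.05200)/(-0.04800) = 0.62508

0.625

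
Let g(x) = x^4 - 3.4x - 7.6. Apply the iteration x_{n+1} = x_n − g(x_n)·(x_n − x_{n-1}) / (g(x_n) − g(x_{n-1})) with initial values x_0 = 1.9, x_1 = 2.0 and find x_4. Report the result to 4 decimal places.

g(1.9) = -1.027900, g(2.0) = 1.600000
x_2 = 2.000000 − 1.600000·(2.000000 − 1.900000) / (1.600000 − (-1.027900)) = 2.000000 − (0.160000)/(2.627900) = 1.939115
g(1.939115) = -0.054138
x_3 = 1.939115 − (-0.054138)·(1.939115 − 2.000000) / (-0.054138 − 1.600000) = 1.939115 − (0.003296)/(-1.654138) = 1.941108
g(1.941108) = -0.002705
x_4 = 1.941108 − (-0.002705)·(1.941108 − 1.939115) / (-0.002705 − (-0.054138)) = 1.941108 − (-0.000005)/(0.051433) = 1.941212

1.9412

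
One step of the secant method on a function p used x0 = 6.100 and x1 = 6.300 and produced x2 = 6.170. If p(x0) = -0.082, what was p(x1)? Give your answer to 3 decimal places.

0.152

The secant line through (6.100, -0.082) and (6.300, p(x1)) crosses zero at x2 = 6.170.
So (6.100, -0.082), (6.300, p(x1)), (6.170, 0) are collinear:
p(x1) = -0.082 · (6.300 − 6.170) / (6.100 − 6.170) = -0.082 · (0.13000)/(-0.07000) = 0.15229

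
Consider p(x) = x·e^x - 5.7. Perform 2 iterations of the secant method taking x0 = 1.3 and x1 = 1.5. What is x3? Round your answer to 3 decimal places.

1.402

p(1.3) = -0.92991, p(1.5) = 1.02253
x2 = 1.50000 − 1.02253·(1.50000 − 1.30000) / (1.02253 − (-0.92991)) = 1.50000 − (0.20451)/(1.95245) = 1.39526
p(1.39526) = -0.06873
x3 = 1.39526 − (-0.06873)·(1.39526 − 1.50000) / (-0.06873 − 1.02253) = 1.39526 − (0.00720)/(-1.09127) = 1.40185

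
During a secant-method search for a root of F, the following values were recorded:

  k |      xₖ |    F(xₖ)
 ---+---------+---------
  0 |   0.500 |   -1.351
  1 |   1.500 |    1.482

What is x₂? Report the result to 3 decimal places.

x₂ = 1.500 − 1.482·(1.500 − 0.500) / (1.482 − (-1.351))
   = 1.500 − (1.48200)/(2.83300) = 0.97688

0.977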